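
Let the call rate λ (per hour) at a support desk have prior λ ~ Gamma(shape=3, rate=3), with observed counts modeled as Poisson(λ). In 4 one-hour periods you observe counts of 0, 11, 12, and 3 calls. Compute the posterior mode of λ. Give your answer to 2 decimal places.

λ̂_MAP = 4.00

Σxᵢ = 0+11+12+3 = 26, with n = 4.
Posterior ∝ λ^2e^(−3λ) · λ^26e^(−4λ) = λ^28e^(−7λ), i.e. Gamma(shape=29, rate=7).
The mode of a Gamma(a, b) with a ≥ 1 (shape–rate) is (a−1)/b = 28/7 ≈ 4.00.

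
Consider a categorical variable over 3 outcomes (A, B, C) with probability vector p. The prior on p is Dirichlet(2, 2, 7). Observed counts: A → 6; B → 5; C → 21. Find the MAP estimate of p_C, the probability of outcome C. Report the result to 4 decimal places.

MAP estimate of p_C = 0.6750

The posterior is Dirichlet(αᵢ + nᵢ) = Dirichlet(8, 7, 28).
For a Dirichlet(a₁,…,a_K) with all aᵢ > 1, the mode has j-th component (aⱼ − 1)/(Σaᵢ − K).
Here Σaᵢ = 43 and K = 3, so p_C = (28 − 1)/(43 − 3) = 27/40 ≈ 0.6750.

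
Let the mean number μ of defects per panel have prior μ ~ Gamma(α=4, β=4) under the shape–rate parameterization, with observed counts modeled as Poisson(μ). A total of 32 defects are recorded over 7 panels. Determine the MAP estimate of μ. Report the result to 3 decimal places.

Σxᵢ = 32, n = 7.
Posterior ∝ μ^3e^(−4μ) · μ^32e^(−7μ) = μ^35e^(−11μ), i.e. Gamma(shape=36, rate=11).
The mode of a Gamma(a, b) with a ≥ 1 (shape–rate) is (a−1)/b = 35/11 ≈ 3.182.

μ̂_MAP = 3.182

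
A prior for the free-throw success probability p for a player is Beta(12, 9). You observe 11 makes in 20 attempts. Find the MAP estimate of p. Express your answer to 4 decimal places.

Prior: Beta(12, 9).
Data: 11 successes in 20 trials. The binomial likelihood contributes p^11(1−p)^9, so the posterior is Beta(12+11, 9+9) = Beta(23, 18).
For Beta(a, b) with a, b > 1 the mode is (a−1)/(a+b−2) = 22/39 ≈ 0.5641.

p̂_MAP = 0.5641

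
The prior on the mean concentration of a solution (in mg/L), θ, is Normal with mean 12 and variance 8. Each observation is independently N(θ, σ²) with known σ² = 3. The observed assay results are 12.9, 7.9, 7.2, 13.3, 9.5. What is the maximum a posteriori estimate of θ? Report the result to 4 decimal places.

θ̂_MAP = 10.2884

n = 5; x̄ = (12.9 + 7.9 + 7.2 + 13.3 + 9.5)/5 = 50.8/5 = 10.16.
For a Normal prior and Normal likelihood with known variance, the posterior is Normal; its mode equals its mean, the precision-weighted average.
Prior precision 1/σ₀² = 1/8 = 0.125; data precision n/σ² = 5/3.
θ̂ = (0.125·12 + (5/3)·10.16) / (0.125 + 5/3) = (553/30)/(43/24) = 2212/215 ≈ 10.2884.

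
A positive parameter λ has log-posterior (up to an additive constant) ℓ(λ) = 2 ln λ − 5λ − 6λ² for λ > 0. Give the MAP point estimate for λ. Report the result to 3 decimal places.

ℓ'(λ) = 2/λ − 5 − 12λ. Setting this to zero and multiplying by λ: 12λ² + 5λ − 2 = 0.
λ = (−5 + √(5² + 4·12·2)) / (2·12) = (−5 + √121) / 24 = (−5 + 11)/24 = 1/4.
ℓ''(λ) = −2/λ² − 12 < 0, confirming a maximum.

λ̂_MAP = 0.250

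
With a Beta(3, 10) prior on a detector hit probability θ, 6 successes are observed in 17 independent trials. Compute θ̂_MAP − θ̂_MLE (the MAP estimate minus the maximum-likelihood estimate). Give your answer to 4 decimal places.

Posterior is Beta(9, 21); MAP = (9−1)/(30−2) = 8/28 ≈ 0.28571.
MLE ignores the prior: θ̂_MLE = k/n = 6/17 ≈ 0.35294.
Difference = 8/28 − 6/17 = -8/119 ≈ -0.0672.

MAP − MLE = -0.0672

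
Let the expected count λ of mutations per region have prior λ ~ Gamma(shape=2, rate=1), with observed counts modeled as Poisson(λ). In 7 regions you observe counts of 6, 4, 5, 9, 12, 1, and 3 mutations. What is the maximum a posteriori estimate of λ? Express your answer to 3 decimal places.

λ̂_MAP = 5.125

Σxᵢ = 6+4+5+9+12+1+3 = 40, with n = 7.
Posterior ∝ λe^(−1λ) · λ^40e^(−7λ) = λ^41e^(−8λ), i.e. Gamma(shape=42, rate=8).
The mode of a Gamma(a, b) with a ≥ 1 (shape–rate) is (a−1)/b = 41/8 ≈ 5.125.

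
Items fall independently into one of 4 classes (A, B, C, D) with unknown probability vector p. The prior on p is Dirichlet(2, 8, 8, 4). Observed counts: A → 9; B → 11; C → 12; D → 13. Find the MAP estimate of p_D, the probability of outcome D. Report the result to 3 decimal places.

The posterior is Dirichlet(αᵢ + nᵢ) = Dirichlet(11, 19, 20, 17).
For a Dirichlet(a₁,…,a_K) with all aᵢ > 1, the mode has j-th component (aⱼ − 1)/(Σaᵢ − K).
Here Σaᵢ = 67 and K = 4, so p_D = (17 − 1)/(67 − 4) = 16/63 ≈ 0.254.

MAP estimate of p_D = 0.254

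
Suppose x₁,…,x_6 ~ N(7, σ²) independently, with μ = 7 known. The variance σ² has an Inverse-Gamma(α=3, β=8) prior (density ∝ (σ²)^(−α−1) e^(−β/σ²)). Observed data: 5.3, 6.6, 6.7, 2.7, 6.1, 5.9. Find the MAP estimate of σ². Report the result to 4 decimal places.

Sum of squared deviations about the known mean: SS = (5.3−7)² + (6.6−7)² + (6.7−7)² + (2.7−7)² + (6.1−7)² + (5.9−7)² = 23.65.
The Normal likelihood contributes (σ²)^(−n/2) exp(−SS/(2σ²)), so the posterior is Inverse-Gamma(α + n/2, β + SS/2) = Inverse-Gamma(6, 19.825).
The mode of Inverse-Gamma(a, b) is b/(a+1) = 19.825/7 ≈ 2.8321.

σ̂²_MAP = 2.8321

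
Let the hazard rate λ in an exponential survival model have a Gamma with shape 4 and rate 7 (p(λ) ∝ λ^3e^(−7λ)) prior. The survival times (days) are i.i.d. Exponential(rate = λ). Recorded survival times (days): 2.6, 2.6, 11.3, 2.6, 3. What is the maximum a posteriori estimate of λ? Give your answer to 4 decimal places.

λ̂_MAP = 0.2749

The Exponential(rate=λ) likelihood is ∝ λ^n e^(−λΣtᵢ). Here n = 5 and Σtᵢ = 2.6 + 2.6 + 11.3 + 2.6 + 3 = 22.1.
Posterior ∝ λ^3e^(−7λ) · λ^5e^(−22.1λ) = λ^8e^(−29.1λ), i.e. Gamma(9, 29.1).
Mode = (a−1)/b = 8/29.1 ≈ 0.2749.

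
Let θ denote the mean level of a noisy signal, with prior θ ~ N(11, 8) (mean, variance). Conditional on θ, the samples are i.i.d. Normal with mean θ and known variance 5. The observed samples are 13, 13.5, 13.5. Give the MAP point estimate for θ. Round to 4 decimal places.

n = 3; x̄ = (13 + 13.5 + 13.5)/3 = 40/3 = 40/3 ≈ 13.3333.
For a Normal prior and Normal likelihood with known variance, the posterior is Normal; its mode equals its mean, the precision-weighted average.
Prior precision 1/σ₀² = 1/8 = 0.125; data precision n/σ² = 3/5 = 0.6.
θ̂ = (0.125·11 + 0.6·(40/3)) / (0.125 + 0.6) = 9.375/0.725 = 375/29 ≈ 12.9310.

θ̂_MAP = 12.9310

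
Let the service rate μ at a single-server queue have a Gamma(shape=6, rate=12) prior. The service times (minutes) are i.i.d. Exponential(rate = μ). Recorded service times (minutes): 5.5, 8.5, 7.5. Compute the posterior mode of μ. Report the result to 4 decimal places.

The Exponential(rate=μ) likelihood is ∝ μ^n e^(−μΣtᵢ). Here n = 3 and Σtᵢ = 5.5 + 8.5 + 7.5 = 21.5.
Posterior ∝ μ^5e^(−12μ) · μ^3e^(−21.5μ) = μ^8e^(−33.5μ), i.e. Gamma(9, 33.5).
Mode = (a−1)/b = 8/33.5 ≈ 0.2388.

μ̂_MAP = 0.2388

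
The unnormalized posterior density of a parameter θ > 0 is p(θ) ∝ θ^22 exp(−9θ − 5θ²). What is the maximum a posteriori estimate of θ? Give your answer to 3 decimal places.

θ̂_MAP = 1.100

ℓ'(θ) = 22/θ − 9 − 10θ. Setting this to zero and multiplying by θ: 10θ² + 9θ − 22 = 0.
θ = (−9 + √(9² + 4·10·22)) / (2·10) = (−9 + √961) / 20 = (−9 + 31)/20 = 11/10.
ℓ''(θ) = −22/θ² − 10 < 0, confirming a maximum.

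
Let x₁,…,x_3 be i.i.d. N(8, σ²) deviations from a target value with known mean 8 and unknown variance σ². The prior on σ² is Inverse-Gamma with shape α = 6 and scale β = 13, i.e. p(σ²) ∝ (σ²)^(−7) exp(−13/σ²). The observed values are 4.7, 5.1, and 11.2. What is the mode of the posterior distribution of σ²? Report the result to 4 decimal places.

σ̂²_MAP = 3.2671

Sum of squared deviations about the known mean: SS = (4.7−8)² + (5.1−8)² + (11.2−8)² = 29.54.
The Normal likelihood contributes (σ²)^(−n/2) exp(−SS/(2σ²)), so the posterior is Inverse-Gamma(α + n/2, β + SS/2) = Inverse-Gamma(7.5, 27.77).
The mode of Inverse-Gamma(a, b) is b/(a+1) = 27.77/8.5 ≈ 3.2671.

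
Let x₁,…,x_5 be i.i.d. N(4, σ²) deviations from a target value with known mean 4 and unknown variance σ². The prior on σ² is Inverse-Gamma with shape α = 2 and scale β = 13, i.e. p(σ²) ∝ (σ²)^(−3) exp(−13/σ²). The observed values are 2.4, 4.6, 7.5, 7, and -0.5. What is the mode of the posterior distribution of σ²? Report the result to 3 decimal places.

σ̂²_MAP = 6.402

Sum of squared deviations about the known mean: SS = (2.4−4)² + (4.6−4)² + (7.5−4)² + (7−4)² + (-0.5−4)² = 44.42.
The Normal likelihood contributes (σ²)^(−n/2) exp(−SS/(2σ²)), so the posterior is Inverse-Gamma(α + n/2, β + SS/2) = Inverse-Gamma(4.5, 35.21).
The mode of Inverse-Gamma(a, b) is b/(a+1) = 35.21/5.5 ≈ 6.402.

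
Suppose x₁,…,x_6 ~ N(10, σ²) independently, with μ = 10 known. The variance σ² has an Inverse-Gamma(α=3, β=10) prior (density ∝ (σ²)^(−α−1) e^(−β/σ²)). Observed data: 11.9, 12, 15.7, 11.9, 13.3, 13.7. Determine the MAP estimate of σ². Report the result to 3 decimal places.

Sum of squared deviations about the known mean: SS = (11.9−10)² + (12−10)² + (15.7−10)² + (11.9−10)² + (13.3−10)² + (13.7−10)² = 68.29.
The Normal likelihood contributes (σ²)^(−n/2) exp(−SS/(2σ²)), so the posterior is Inverse-Gamma(α + n/2, β + SS/2) = Inverse-Gamma(6, 44.145).
The mode of Inverse-Gamma(a, b) is b/(a+1) = 44.145/7 ≈ 6.306.

σ̂²_MAP = 6.306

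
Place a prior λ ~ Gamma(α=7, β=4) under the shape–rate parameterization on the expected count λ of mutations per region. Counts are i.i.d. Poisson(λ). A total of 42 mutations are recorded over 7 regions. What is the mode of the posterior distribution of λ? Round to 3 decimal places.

Σxᵢ = 42, n = 7.
Posterior ∝ λ^6e^(−4λ) · λ^42e^(−7λ) = λ^48e^(−11λ), i.e. Gamma(shape=49, rate=11).
The mode of a Gamma(a, b) with a ≥ 1 (shape–rate) is (a−1)/b = 48/11 ≈ 4.364.

λ̂_MAP = 4.364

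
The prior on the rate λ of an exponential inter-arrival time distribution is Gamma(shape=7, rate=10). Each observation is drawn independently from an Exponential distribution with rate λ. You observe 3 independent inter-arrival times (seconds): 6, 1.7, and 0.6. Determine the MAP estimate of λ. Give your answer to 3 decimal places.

The Exponential(rate=λ) likelihood is ∝ λ^n e^(−λΣtᵢ). Here n = 3 and Σtᵢ = 6 + 1.7 + 0.6 = 8.3.
Posterior ∝ λ^6e^(−10λ) · λ^3e^(−8.3λ) = λ^9e^(−18.3λ), i.e. Gamma(10, 18.3).
Mode = (a−1)/b = 9/18.3 ≈ 0.492.

λ̂_MAP = 0.492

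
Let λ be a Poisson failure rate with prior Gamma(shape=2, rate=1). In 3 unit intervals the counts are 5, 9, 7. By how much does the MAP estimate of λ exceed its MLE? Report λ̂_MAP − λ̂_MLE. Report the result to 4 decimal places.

Σxᵢ = 21. Posterior is Gamma(23, 4); MAP = (23−1)/4 = 22/4 ≈ 5.50000.
MLE = x̄ = 21/3 ≈ 7.00000.
Difference = 22/4 − 21/3 = -3/2 ≈ -1.5000.

MAP − MLE = -1.5000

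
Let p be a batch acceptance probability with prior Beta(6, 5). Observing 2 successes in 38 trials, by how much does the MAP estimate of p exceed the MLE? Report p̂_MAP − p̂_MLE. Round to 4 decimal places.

Posterior is Beta(8, 41); MAP = (8−1)/(49−2) = 7/47 ≈ 0.14894.
MLE ignores the prior: p̂_MLE = k/n = 2/38 ≈ 0.05263.
Difference = 7/47 − 2/38 = 86/893 ≈ 0.0963.

MAP − MLE = 0.0963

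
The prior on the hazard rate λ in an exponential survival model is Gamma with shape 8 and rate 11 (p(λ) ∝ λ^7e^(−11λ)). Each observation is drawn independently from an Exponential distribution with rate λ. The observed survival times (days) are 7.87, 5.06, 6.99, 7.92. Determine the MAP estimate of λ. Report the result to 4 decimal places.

λ̂_MAP = 0.2832

The Exponential(rate=λ) likelihood is ∝ λ^n e^(−λΣtᵢ). Here n = 4 and Σtᵢ = 7.87 + 5.06 + 6.99 + 7.92 = 27.84.
Posterior ∝ λ^7e^(−11λ) · λ^4e^(−27.84λ) = λ^11e^(−38.84λ), i.e. Gamma(12, 38.84).
Mode = (a−1)/b = 11/38.84 ≈ 0.2832.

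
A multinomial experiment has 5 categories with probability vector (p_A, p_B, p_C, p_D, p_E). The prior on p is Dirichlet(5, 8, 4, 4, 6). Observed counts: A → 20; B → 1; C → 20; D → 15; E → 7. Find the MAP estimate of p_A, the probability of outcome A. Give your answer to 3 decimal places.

The posterior is Dirichlet(αᵢ + nᵢ) = Dirichlet(25, 9, 24, 19, 13).
For a Dirichlet(a₁,…,a_K) with all aᵢ > 1, the mode has j-th component (aⱼ − 1)/(Σaᵢ − K).
Here Σaᵢ = 90 and K = 5, so p_A = (25 − 1)/(90 − 5) = 24/85 ≈ 0.282.

MAP estimate of p_A = 0.282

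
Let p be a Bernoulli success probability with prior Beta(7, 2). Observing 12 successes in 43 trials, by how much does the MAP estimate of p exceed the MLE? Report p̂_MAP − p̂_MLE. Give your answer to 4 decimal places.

MAP − MLE = 0.0809

Posterior is Beta(19, 33); MAP = (19−1)/(52−2) = 18/50 ≈ 0.36000.
MLE ignores the prior: p̂_MLE = k/n = 12/43 ≈ 0.27907.
Difference = 18/50 − 12/43 = 87/1075 ≈ 0.0809.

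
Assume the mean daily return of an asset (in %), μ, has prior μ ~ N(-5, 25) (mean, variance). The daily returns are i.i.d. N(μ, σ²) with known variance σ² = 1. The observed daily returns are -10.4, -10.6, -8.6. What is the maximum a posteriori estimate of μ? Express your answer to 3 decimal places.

μ̂_MAP = -9.803

n = 3; x̄ = ((-10.4) + (-10.6) + (-8.6))/3 = -29.6/3 = -148/15 ≈ -9.8667.
For a Normal prior and Normal likelihood with known variance, the posterior is Normal; its mode equals its mean, the precision-weighted average.
Prior precision 1/σ₀² = 1/25 = 0.04; data precision n/σ² = 3/1 = 3.
μ̂ = (0.04·(-5) + 3·(-148/15)) / (0.04 + 3) = (-29.8)/3.04 = -745/76 ≈ -9.803.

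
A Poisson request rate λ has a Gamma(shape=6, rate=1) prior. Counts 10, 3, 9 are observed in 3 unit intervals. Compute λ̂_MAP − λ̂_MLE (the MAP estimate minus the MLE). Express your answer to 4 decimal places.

Σxᵢ = 22. Posterior is Gamma(28, 4); MAP = (28−1)/4 = 27/4 ≈ 6.75000.
MLE = x̄ = 22/3 ≈ 7.33333.
Difference = 27/4 − 22/3 = -7/12 ≈ -0.5833.

MAP − MLE = -0.5833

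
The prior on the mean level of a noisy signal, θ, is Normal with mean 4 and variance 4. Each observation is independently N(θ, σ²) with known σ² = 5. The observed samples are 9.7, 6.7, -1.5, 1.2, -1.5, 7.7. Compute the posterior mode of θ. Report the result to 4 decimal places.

n = 6; x̄ = (9.7 + 6.7 + (-1.5) + 1.2 + (-1.5) + 7.7)/6 = 22.3/6 = 223/60 ≈ 3.7167.
For a Normal prior and Normal likelihood with known variance, the posterior is Normal; its mode equals its mean, the precision-weighted average.
Prior precision 1/σ₀² = 1/4 = 0.25; data precision n/σ² = 6/5 = 1.2.
θ̂ = (0.25·4 + 1.2·(223/60)) / (0.25 + 1.2) = 5.46/1.45 = 546/145 ≈ 3.7655.

θ̂_MAP = 3.7655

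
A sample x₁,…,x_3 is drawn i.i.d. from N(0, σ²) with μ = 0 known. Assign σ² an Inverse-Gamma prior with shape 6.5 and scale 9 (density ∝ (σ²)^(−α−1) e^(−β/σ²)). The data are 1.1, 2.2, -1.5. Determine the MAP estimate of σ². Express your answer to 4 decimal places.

σ̂²_MAP = 1.4611

Sum of squared deviations about the known mean: SS = (1.1−0)² + (2.2−0)² + (-1.5−0)² = 8.3.
The Normal likelihood contributes (σ²)^(−n/2) exp(−SS/(2σ²)), so the posterior is Inverse-Gamma(α + n/2, β + SS/2) = Inverse-Gamma(8, 13.15).
The mode of Inverse-Gamma(a, b) is b/(a+1) = 13.15/9 ≈ 1.4611.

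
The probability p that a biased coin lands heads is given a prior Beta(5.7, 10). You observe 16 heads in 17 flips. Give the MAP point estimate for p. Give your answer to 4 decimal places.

Prior: Beta(5.7, 10).
Data: 16 successes in 17 trials. The binomial likelihood contributes p^16(1−p)^1, so the posterior is Beta(5.7+16, 10+1) = Beta(21.7, 11).
For Beta(a, b) with a, b > 1 the mode is (a−1)/(a+b−2) = 20.7/30.7 ≈ 0.6743.

p̂_MAP = 0.6743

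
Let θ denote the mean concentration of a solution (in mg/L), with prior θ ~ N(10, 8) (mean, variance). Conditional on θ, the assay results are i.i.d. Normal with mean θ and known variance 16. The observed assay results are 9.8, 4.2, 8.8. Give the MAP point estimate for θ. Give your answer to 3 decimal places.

n = 3; x̄ = (9.8 + 4.2 + 8.8)/3 = 22.8/3 = 7.6.
For a Normal prior and Normal likelihood with known variance, the posterior is Normal; its mode equals its mean, the precision-weighted average.
Prior precision 1/σ₀² = 1/8 = 0.125; data precision n/σ² = 3/16 = 0.1875.
θ̂ = (0.125·10 + 0.1875·7.6) / (0.125 + 0.1875) = 2.675/0.3125 = 8.560.

θ̂_MAP = 8.560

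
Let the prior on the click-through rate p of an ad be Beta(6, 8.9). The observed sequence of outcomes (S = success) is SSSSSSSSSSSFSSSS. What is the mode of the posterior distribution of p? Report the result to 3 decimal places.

p̂_MAP = 0.692

Prior: Beta(6, 8.9).
Data: 15 successes in 16 trials (from the sequence). The binomial likelihood contributes p^15(1−p)^1, so the posterior is Beta(6+15, 8.9+1) = Beta(21, 9.9).
For Beta(a, b) with a, b > 1 the mode is (a−1)/(a+b−2) = 20/28.9 ≈ 0.692.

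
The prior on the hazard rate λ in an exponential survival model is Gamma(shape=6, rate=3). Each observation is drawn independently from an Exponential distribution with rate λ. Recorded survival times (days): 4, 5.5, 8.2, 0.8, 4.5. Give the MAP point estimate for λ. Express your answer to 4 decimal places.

The Exponential(rate=λ) likelihood is ∝ λ^n e^(−λΣtᵢ). Here n = 5 and Σtᵢ = 4 + 5.5 + 8.2 + 0.8 + 4.5 = 23.
Posterior ∝ λ^5e^(−3λ) · λ^5e^(−23λ) = λ^10e^(−26λ), i.e. Gamma(11, 26).
Mode = (a−1)/b = 10/26 ≈ 0.3846.

λ̂_MAP = 0.3846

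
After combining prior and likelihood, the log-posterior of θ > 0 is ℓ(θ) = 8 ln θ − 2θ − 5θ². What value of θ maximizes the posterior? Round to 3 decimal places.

θ̂_MAP = 0.800

ℓ'(θ) = 8/θ − 2 − 10θ. Setting this to zero and multiplying by θ: 10θ² + 2θ − 8 = 0.
θ = (−2 + √(2² + 4·10·8)) / (2·10) = (−2 + √324) / 20 = (−2 + 18)/20 = 4/5.
ℓ''(θ) = −8/θ² − 10 < 0, confirming a maximum.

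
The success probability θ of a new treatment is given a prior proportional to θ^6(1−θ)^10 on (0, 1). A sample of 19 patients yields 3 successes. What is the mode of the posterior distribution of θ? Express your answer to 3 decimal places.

The prior density ∝ θ^6(1−θ)^10 is the kernel of Beta(7, 11).
Data: 3 successes in 19 trials. The binomial likelihood contributes θ^3(1−θ)^16, so the posterior is Beta(7+3, 11+16) = Beta(10, 27).
For Beta(a, b) with a, b > 1 the mode is (a−1)/(a+b−2) = 9/35 ≈ 0.257.

θ̂_MAP = 0.257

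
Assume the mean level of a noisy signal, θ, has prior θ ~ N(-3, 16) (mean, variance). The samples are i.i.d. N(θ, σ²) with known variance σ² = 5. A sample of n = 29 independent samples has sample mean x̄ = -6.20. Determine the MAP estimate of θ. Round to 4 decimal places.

n = 29, x̄ = -6.20.
For a Normal prior and Normal likelihood with known variance, the posterior is Normal; its mode equals its mean, the precision-weighted average.
Prior precision 1/σ₀² = 1/16 = 0.0625; data precision n/σ² = 29/5 = 5.8.
θ̂ = (0.0625·(-3) + 5.8·(-6.2)) / (0.0625 + 5.8) = (-36.1475)/5.8625 = -14459/2345 ≈ -6.1659.

θ̂_MAP = -6.1659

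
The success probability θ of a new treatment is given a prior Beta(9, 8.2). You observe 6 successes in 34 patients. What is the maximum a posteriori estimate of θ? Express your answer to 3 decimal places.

θ̂_MAP = 0.285

Prior: Beta(9, 8.2).
Data: 6 successes in 34 trials. The binomial likelihood contributes θ^6(1−θ)^28, so the posterior is Beta(9+6, 8.2+28) = Beta(15, 36.2).
For Beta(a, b) with a, b > 1 the mode is (a−1)/(a+b−2) = 14/49.2 ≈ 0.285.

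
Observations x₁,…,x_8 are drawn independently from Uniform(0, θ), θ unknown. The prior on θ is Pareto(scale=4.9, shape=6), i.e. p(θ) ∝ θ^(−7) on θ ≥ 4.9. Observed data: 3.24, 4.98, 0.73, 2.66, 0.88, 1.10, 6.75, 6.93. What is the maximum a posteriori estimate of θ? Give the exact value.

θ̂_MAP = 6.93

The Uniform(0, θ) likelihood is θ^(−n) for θ ≥ max(xᵢ), zero otherwise. Here max(xᵢ) = 6.93.
Posterior ∝ θ^(−7) · θ^(−8) = θ^(−15) on θ ≥ max(4.9, 6.93) = 6.93.
This density is strictly decreasing in θ, so the posterior mode lies at the lower boundary of the support.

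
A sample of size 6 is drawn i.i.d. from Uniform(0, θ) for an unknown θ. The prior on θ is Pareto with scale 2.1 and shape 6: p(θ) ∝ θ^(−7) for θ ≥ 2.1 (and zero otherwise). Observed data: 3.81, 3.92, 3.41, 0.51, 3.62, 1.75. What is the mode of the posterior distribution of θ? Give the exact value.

θ̂_MAP = 3.92

The Uniform(0, θ) likelihood is θ^(−n) for θ ≥ max(xᵢ), zero otherwise. Here max(xᵢ) = 3.92.
Posterior ∝ θ^(−7) · θ^(−6) = θ^(−13) on θ ≥ max(2.1, 3.92) = 3.92.
This density is strictly decreasing in θ, so the posterior mode lies at the lower boundary of the support.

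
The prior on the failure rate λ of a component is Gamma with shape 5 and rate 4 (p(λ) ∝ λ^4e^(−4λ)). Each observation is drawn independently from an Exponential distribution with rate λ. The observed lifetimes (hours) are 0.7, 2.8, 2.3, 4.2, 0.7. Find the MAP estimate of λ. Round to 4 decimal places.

The Exponential(rate=λ) likelihood is ∝ λ^n e^(−λΣtᵢ). Here n = 5 and Σtᵢ = 0.7 + 2.8 + 2.3 + 4.2 + 0.7 = 10.7.
Posterior ∝ λ^4e^(−4λ) · λ^5e^(−10.7λ) = λ^9e^(−14.7λ), i.e. Gamma(10, 14.7).
Mode = (a−1)/b = 9/14.7 ≈ 0.6122.

λ̂_MAP = 0.6122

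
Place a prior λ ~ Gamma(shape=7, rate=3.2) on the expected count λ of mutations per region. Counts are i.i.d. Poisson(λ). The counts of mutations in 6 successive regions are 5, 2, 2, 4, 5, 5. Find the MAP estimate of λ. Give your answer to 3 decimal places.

λ̂_MAP = 3.152

Σxᵢ = 5+2+2+4+5+5 = 23, with n = 6.
Posterior ∝ λ^6e^(−3.2λ) · λ^23e^(−6λ) = λ^29e^(−9.2λ), i.e. Gamma(shape=30, rate=9.2).
The mode of a Gamma(a, b) with a ≥ 1 (shape–rate) is (a−1)/b = 29/9.2 ≈ 3.152.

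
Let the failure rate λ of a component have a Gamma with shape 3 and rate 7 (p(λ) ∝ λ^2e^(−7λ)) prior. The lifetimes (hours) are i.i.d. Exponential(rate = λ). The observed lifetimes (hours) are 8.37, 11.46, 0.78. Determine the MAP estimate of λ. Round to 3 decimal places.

λ̂_MAP = 0.181

The Exponential(rate=λ) likelihood is ∝ λ^n e^(−λΣtᵢ). Here n = 3 and Σtᵢ = 8.37 + 11.46 + 0.78 = 20.61.
Posterior ∝ λ^2e^(−7λ) · λ^3e^(−20.61λ) = λ^5e^(−27.61λ), i.e. Gamma(6, 27.61).
Mode = (a−1)/b = 5/27.61 ≈ 0.181.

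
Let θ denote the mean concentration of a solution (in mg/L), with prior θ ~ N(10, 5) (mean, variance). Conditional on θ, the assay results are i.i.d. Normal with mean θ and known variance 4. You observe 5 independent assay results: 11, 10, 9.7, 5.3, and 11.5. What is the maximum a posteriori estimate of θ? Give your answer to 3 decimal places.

θ̂_MAP = 9.569

n = 5; x̄ = (11 + 10 + 9.7 + 5.3 + 11.5)/5 = 47.5/5 = 9.5.
For a Normal prior and Normal likelihood with known variance, the posterior is Normal; its mode equals its mean, the precision-weighted average.
Prior precision 1/σ₀² = 1/5 = 0.2; data precision n/σ² = 5/4 = 1.25.
θ̂ = (0.2·10 + 1.25·9.5) / (0.2 + 1.25) = 13.875/1.45 = 555/58 ≈ 9.569.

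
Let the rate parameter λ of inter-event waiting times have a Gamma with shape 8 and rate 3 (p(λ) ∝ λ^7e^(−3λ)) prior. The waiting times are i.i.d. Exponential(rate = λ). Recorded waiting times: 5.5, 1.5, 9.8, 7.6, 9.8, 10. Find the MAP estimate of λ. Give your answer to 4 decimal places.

The Exponential(rate=λ) likelihood is ∝ λ^n e^(−λΣtᵢ). Here n = 6 and Σtᵢ = 5.5 + 1.5 + 9.8 + 7.6 + 9.8 + 10 = 44.2.
Posterior ∝ λ^7e^(−3λ) · λ^6e^(−44.2λ) = λ^13e^(−47.2λ), i.e. Gamma(14, 47.2).
Mode = (a−1)/b = 13/47.2 ≈ 0.2754.

λ̂_MAP = 0.2754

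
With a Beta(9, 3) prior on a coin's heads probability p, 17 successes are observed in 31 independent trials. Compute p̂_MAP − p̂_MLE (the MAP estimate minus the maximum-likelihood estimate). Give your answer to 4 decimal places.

Posterior is Beta(26, 17); MAP = (26−1)/(43−2) = 25/41 ≈ 0.60976.
MLE ignores the prior: p̂_MLE = k/n = 17/31 ≈ 0.54839.
Difference = 25/41 − 17/31 = 78/1271 ≈ 0.0614.

MAP − MLE = 0.0614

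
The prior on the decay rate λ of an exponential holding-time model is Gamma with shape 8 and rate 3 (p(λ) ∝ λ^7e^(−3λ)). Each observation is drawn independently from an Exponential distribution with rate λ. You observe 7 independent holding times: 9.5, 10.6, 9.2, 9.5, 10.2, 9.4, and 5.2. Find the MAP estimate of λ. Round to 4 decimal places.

λ̂_MAP = 0.2102

The Exponential(rate=λ) likelihood is ∝ λ^n e^(−λΣtᵢ). Here n = 7 and Σtᵢ = 9.5 + 10.6 + 9.2 + 9.5 + 10.2 + 9.4 + 5.2 = 63.6.
Posterior ∝ λ^7e^(−3λ) · λ^7e^(−63.6λ) = λ^14e^(−66.6λ), i.e. Gamma(15, 66.6).
Mode = (a−1)/b = 14/66.6 ≈ 0.2102.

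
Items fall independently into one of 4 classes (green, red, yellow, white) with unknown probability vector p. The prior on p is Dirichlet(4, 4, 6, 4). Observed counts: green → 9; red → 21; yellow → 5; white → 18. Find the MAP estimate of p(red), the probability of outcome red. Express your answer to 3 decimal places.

The posterior is Dirichlet(αᵢ + nᵢ) = Dirichlet(13, 25, 11, 22).
For a Dirichlet(a₁,…,a_K) with all aᵢ > 1, the mode has j-th component (aⱼ − 1)/(Σaᵢ − K).
Here Σaᵢ = 71 and K = 4, so p(red) = (25 − 1)/(71 − 4) = 24/67 ≈ 0.358.

MAP estimate of p(red) = 0.358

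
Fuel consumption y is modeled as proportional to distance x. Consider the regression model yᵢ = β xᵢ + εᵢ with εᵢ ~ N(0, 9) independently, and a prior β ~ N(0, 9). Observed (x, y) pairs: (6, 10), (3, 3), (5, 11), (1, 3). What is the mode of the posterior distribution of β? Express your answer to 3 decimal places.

β̂_MAP = 1.764

log p(β | y) = −Σ(yᵢ − βxᵢ)²/(2·9) − β²/(2·9) + const.
Setting the derivative to zero: Σxᵢ(yᵢ − βxᵢ)/9 − β/9 = 0, so β = Σxᵢyᵢ / (Σxᵢ² + σ²/τ²).
Σxᵢyᵢ = 6·10 + 3·3 + 5·11 + 1·3 = 127; Σxᵢ² = 71; σ²/τ² = 1.
β̂_MAP = 127 / (71 + 1) = 127/72 ≈ 1.764.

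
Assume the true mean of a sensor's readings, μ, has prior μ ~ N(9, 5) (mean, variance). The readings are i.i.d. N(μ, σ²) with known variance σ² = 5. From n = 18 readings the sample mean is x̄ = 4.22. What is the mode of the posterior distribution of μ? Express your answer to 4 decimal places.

n = 18, x̄ = 4.22.
For a Normal prior and Normal likelihood with known variance, the posterior is Normal; its mode equals its mean, the precision-weighted average.
Prior precision 1/σ₀² = 1/5 = 0.2; data precision n/σ² = 18/5 = 3.6.
μ̂ = (0.2·9 + 3.6·4.22) / (0.2 + 3.6) = 16.992/3.8 = 2124/475 ≈ 4.4716.

μ̂_MAP = 4.4716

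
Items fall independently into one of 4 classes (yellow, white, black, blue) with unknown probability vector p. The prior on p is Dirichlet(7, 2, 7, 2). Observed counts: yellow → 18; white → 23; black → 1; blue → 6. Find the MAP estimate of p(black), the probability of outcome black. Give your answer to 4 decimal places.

The posterior is Dirichlet(αᵢ + nᵢ) = Dirichlet(25, 25, 8, 8).
For a Dirichlet(a₁,…,a_K) with all aᵢ > 1, the mode has j-th component (aⱼ − 1)/(Σaᵢ − K).
Here Σaᵢ = 66 and K = 4, so p(black) = (8 − 1)/(66 − 4) = 7/62 ≈ 0.1129.

MAP estimate of p(black) = 0.1129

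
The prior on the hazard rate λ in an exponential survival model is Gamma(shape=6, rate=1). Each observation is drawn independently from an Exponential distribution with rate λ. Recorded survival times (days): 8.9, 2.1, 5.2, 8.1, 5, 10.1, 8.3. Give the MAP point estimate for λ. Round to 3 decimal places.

λ̂_MAP = 0.246

The Exponential(rate=λ) likelihood is ∝ λ^n e^(−λΣtᵢ). Here n = 7 and Σtᵢ = 8.9 + 2.1 + 5.2 + 8.1 + 5 + 10.1 + 8.3 = 47.7.
Posterior ∝ λ^5e^(−1λ) · λ^7e^(−47.7λ) = λ^12e^(−48.7λ), i.e. Gamma(13, 48.7).
Mode = (a−1)/b = 12/48.7 ≈ 0.246.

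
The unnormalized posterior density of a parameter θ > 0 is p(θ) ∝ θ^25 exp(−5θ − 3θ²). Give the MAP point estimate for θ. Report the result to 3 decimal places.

θ̂_MAP = 1.667

ℓ'(θ) = 25/θ − 5 − 6θ. Setting this to zero and multiplying by θ: 6θ² + 5θ − 25 = 0.
θ = (−5 + √(5² + 4·6·25)) / (2·6) = (−5 + √625) / 12 = (−5 + 25)/12 = 5/3.
ℓ''(θ) = −25/θ² − 6 < 0, confirming a maximum.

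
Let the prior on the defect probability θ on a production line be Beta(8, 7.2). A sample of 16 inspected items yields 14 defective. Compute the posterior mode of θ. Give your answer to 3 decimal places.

θ̂_MAP = 0.719

Prior: Beta(8, 7.2).
Data: 14 successes in 16 trials. The binomial likelihood contributes θ^14(1−θ)^2, so the posterior is Beta(8+14, 7.2+2) = Beta(22, 9.2).
For Beta(a, b) with a, b > 1 the mode is (a−1)/(a+b−2) = 21/29.2 ≈ 0.719.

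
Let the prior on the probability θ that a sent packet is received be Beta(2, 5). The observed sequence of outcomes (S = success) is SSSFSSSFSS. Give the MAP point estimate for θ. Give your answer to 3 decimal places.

Prior: Beta(2, 5).
Data: 8 successes in 10 trials (from the sequence). The binomial likelihood contributes θ^8(1−θ)^2, so the posterior is Beta(2+8, 5+2) = Beta(10, 7).
For Beta(a, b) with a, b > 1 the mode is (a−1)/(a+b−2) = 9/15 ≈ 0.600.

θ̂_MAP = 0.600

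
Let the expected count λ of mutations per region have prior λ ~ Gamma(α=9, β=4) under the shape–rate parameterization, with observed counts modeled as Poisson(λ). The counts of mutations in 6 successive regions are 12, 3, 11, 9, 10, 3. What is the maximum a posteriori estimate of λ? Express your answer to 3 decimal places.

Σxᵢ = 12+3+11+9+10+3 = 48, with n = 6.
Posterior ∝ λ^8e^(−4λ) · λ^48e^(−6λ) = λ^56e^(−10λ), i.e. Gamma(shape=57, rate=10).
The mode of a Gamma(a, b) with a ≥ 1 (shape–rate) is (a−1)/b = 56/10 ≈ 5.600.

λ̂_MAP = 5.600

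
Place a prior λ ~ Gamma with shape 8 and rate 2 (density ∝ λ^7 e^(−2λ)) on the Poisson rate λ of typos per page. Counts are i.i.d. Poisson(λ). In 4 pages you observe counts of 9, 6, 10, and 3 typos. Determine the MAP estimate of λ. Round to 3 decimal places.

Σxᵢ = 9+6+10+3 = 28, with n = 4.
Posterior ∝ λ^7e^(−2λ) · λ^28e^(−4λ) = λ^35e^(−6λ), i.e. Gamma(shape=36, rate=6).
The mode of a Gamma(a, b) with a ≥ 1 (shape–rate) is (a−1)/b = 35/6 ≈ 5.833.

λ̂_MAP = 5.833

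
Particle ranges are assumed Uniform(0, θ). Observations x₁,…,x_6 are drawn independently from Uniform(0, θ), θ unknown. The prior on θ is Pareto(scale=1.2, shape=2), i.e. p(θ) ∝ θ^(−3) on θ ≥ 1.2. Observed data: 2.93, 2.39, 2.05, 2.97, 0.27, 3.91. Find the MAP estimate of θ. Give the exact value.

The Uniform(0, θ) likelihood is θ^(−n) for θ ≥ max(xᵢ), zero otherwise. Here max(xᵢ) = 3.91.
Posterior ∝ θ^(−3) · θ^(−6) = θ^(−9) on θ ≥ max(1.2, 3.91) = 3.91.
This density is strictly decreasing in θ, so the posterior mode lies at the lower boundary of the support.

θ̂_MAP = 3.91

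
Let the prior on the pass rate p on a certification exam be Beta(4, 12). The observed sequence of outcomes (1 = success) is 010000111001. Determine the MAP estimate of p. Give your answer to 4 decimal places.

Prior: Beta(4, 12).
Data: 5 successes in 12 trials (from the sequence). The binomial likelihood contributes p^5(1−p)^7, so the posterior is Beta(4+5, 12+7) = Beta(9, 19).
For Beta(a, b) with a, b > 1 the mode is (a−1)/(a+b−2) = 8/26 ≈ 0.3077.

p̂_MAP = 0.3077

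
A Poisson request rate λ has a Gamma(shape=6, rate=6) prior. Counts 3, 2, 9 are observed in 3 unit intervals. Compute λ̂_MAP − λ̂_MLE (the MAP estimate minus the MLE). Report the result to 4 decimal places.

Σxᵢ = 14. Posterior is Gamma(20, 9); MAP = (20−1)/9 = 19/9 ≈ 2.11111.
MLE = x̄ = 14/3 ≈ 4.66667.
Difference = 19/9 − 14/3 = -23/9 ≈ -2.5556.

MAP − MLE = -2.5556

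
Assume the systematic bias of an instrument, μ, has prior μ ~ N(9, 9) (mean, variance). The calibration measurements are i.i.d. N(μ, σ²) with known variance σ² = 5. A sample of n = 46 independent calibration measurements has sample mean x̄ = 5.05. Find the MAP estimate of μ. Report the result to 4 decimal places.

μ̂_MAP = 5.0971

n = 46, x̄ = 5.05.
For a Normal prior and Normal likelihood with known variance, the posterior is Normal; its mode equals its mean, the precision-weighted average.
Prior precision 1/σ₀² = 1/9; data precision n/σ² = 46/5 = 9.2.
μ̂ = ((1/9)·9 + 9.2·5.05) / (1/9 + 9.2) = 47.46/(419/45) = 21357/4190 ≈ 5.0971.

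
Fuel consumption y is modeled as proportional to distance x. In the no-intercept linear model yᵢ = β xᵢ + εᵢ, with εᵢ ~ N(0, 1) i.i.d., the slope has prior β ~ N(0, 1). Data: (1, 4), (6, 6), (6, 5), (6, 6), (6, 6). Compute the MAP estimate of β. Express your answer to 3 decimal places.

β̂_MAP = 0.973

log p(β | y) = −Σ(yᵢ − βxᵢ)²/(2·1) − β²/(2·1) + const.
Setting the derivative to zero: Σxᵢ(yᵢ − βxᵢ)/1 − β/1 = 0, so β = Σxᵢyᵢ / (Σxᵢ² + σ²/τ²).
Σxᵢyᵢ = 1·4 + 6·6 + 6·5 + 6·6 + 6·6 = 142; Σxᵢ² = 145; σ²/τ² = 1.
β̂_MAP = 142 / (145 + 1) = 142/146 ≈ 0.973.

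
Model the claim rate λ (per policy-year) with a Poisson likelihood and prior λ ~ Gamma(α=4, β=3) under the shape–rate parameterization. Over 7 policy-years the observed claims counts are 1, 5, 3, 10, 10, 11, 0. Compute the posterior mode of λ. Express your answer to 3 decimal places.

Σxᵢ = 1+5+3+10+10+11+0 = 40, with n = 7.
Posterior ∝ λ^3e^(−3λ) · λ^40e^(−7λ) = λ^43e^(−10λ), i.e. Gamma(shape=44, rate=10).
The mode of a Gamma(a, b) with a ≥ 1 (shape–rate) is (a−1)/b = 43/10 ≈ 4.300.

λ̂_MAP = 4.300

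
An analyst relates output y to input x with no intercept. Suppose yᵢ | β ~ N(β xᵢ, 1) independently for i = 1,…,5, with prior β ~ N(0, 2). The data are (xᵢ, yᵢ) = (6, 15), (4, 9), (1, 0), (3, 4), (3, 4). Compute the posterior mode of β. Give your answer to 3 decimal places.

β̂_MAP = 2.098

log p(β | y) = −Σ(yᵢ − βxᵢ)²/(2·1) − β²/(2·2) + const.
Setting the derivative to zero: Σxᵢ(yᵢ − βxᵢ)/1 − β/2 = 0, so β = Σxᵢyᵢ / (Σxᵢ² + σ²/τ²).
Σxᵢyᵢ = 6·15 + 4·9 + 1·0 + 3·4 + 3·4 = 150; Σxᵢ² = 71; σ²/τ² = 0.5.
β̂_MAP = 150 / (71 + 0.5) = 150/71.5 ≈ 2.098.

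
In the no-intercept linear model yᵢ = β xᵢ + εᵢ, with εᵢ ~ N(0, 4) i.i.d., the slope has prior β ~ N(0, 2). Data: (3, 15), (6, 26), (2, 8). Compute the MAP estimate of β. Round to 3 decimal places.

β̂_MAP = 4.255

log p(β | y) = −Σ(yᵢ − βxᵢ)²/(2·4) − β²/(2·2) + const.
Setting the derivative to zero: Σxᵢ(yᵢ − βxᵢ)/4 − β/2 = 0, so β = Σxᵢyᵢ / (Σxᵢ² + σ²/τ²).
Σxᵢyᵢ = 3·15 + 6·26 + 2·8 = 217; Σxᵢ² = 49; σ²/τ² = 2.
β̂_MAP = 217 / (49 + 2) = 217/51 ≈ 4.255.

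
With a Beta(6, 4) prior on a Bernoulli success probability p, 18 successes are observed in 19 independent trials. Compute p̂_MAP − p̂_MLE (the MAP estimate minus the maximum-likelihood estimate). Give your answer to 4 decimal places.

MAP − MLE = -0.0955

Posterior is Beta(24, 5); MAP = (24−1)/(29−2) = 23/27 ≈ 0.85185.
MLE ignores the prior: p̂_MLE = k/n = 18/19 ≈ 0.94737.
Difference = 23/27 − 18/19 = -49/513 ≈ -0.0955.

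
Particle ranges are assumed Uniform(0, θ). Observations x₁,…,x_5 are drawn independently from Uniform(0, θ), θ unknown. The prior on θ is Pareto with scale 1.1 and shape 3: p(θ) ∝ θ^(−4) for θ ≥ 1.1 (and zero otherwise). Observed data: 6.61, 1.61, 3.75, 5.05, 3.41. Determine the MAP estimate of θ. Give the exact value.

θ̂_MAP = 6.61

The Uniform(0, θ) likelihood is θ^(−n) for θ ≥ max(xᵢ), zero otherwise. Here max(xᵢ) = 6.61.
Posterior ∝ θ^(−4) · θ^(−5) = θ^(−9) on θ ≥ max(1.1, 6.61) = 6.61.
This density is strictly decreasing in θ, so the posterior mode lies at the lower boundary of the support.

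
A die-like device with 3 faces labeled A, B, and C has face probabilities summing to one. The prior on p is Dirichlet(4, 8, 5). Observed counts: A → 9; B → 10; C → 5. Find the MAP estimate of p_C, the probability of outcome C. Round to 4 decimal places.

MAP estimate of p_C = 0.2368

The posterior is Dirichlet(αᵢ + nᵢ) = Dirichlet(13, 18, 10).
For a Dirichlet(a₁,…,a_K) with all aᵢ > 1, the mode has j-th component (aⱼ − 1)/(Σaᵢ − K).
Here Σaᵢ = 41 and K = 3, so p_C = (10 − 1)/(41 − 3) = 9/38 ≈ 0.2368.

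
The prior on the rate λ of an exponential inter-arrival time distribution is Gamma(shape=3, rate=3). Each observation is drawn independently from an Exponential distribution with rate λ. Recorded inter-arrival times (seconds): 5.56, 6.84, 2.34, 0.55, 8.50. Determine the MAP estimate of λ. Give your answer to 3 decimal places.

The Exponential(rate=λ) likelihood is ∝ λ^n e^(−λΣtᵢ). Here n = 5 and Σtᵢ = 5.56 + 6.84 + 2.34 + 0.55 + 8.50 = 23.79.
Posterior ∝ λ^2e^(−3λ) · λ^5e^(−23.79λ) = λ^7e^(−26.79λ), i.e. Gamma(8, 26.79).
Mode = (a−1)/b = 7/26.79 ≈ 0.261.

λ̂_MAP = 0.261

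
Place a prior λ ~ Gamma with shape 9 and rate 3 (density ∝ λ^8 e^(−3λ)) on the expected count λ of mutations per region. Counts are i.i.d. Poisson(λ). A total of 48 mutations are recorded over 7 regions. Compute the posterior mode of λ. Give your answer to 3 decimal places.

Σxᵢ = 48, n = 7.
Posterior ∝ λ^8e^(−3λ) · λ^48e^(−7λ) = λ^56e^(−10λ), i.e. Gamma(shape=57, rate=10).
The mode of a Gamma(a, b) with a ≥ 1 (shape–rate) is (a−1)/b = 56/10 ≈ 5.600.

λ̂_MAP = 5.600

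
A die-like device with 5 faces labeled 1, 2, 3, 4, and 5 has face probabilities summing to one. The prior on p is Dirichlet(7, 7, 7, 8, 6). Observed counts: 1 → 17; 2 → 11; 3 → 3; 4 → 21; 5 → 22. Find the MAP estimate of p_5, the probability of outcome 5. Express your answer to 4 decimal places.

The posterior is Dirichlet(αᵢ + nᵢ) = Dirichlet(24, 18, 10, 29, 28).
For a Dirichlet(a₁,…,a_K) with all aᵢ > 1, the mode has j-th component (aⱼ − 1)/(Σaᵢ − K).
Here Σaᵢ = 109 and K = 5, so p_5 = (28 − 1)/(109 − 5) = 27/104 ≈ 0.2596.

MAP estimate: 0.2596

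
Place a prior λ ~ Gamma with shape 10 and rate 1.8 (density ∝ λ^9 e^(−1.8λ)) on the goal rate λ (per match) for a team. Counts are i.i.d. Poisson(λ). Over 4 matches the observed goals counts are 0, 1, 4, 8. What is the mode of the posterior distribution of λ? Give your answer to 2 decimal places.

λ̂_MAP = 3.79

Σxᵢ = 0+1+4+8 = 13, with n = 4.
Posterior ∝ λ^9e^(−1.8λ) · λ^13e^(−4λ) = λ^22e^(−5.8λ), i.e. Gamma(shape=23, rate=5.8).
The mode of a Gamma(a, b) with a ≥ 1 (shape–rate) is (a−1)/b = 22/5.8 ≈ 3.79.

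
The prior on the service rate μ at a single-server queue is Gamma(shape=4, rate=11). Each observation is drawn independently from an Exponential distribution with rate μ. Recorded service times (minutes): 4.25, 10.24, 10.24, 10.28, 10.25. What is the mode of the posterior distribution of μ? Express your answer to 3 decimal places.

μ̂_MAP = 0.142

The Exponential(rate=μ) likelihood is ∝ μ^n e^(−μΣtᵢ). Here n = 5 and Σtᵢ = 4.25 + 10.24 + 10.24 + 10.28 + 10.25 = 45.26.
Posterior ∝ μ^3e^(−11μ) · μ^5e^(−45.26μ) = μ^8e^(−56.26μ), i.e. Gamma(9, 56.26).
Mode = (a−1)/b = 8/56.26 ≈ 0.142.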